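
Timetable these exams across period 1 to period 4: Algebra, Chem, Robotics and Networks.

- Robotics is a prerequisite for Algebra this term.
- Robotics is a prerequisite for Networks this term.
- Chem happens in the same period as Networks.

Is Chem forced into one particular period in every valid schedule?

No

Chem can be period 2 (e.g. Networks in period 2; Robotics in period 1; Chem in period 2; Algebra in period 2) or period 3 (e.g. Algebra=period 2, Robotics=period 1, Chem=period 3, Networks=period 3).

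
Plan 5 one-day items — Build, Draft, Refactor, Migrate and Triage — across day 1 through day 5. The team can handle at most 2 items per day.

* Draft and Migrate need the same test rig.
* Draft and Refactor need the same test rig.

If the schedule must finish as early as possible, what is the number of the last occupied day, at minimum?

With at most 2 per day and 5 work items, at least 3 days are needed.
3 works (last occupied day: day 3): for example Build=day 1; Triage=day 3; Migrate=day 2; Draft=day 1; Refactor=day 2.

3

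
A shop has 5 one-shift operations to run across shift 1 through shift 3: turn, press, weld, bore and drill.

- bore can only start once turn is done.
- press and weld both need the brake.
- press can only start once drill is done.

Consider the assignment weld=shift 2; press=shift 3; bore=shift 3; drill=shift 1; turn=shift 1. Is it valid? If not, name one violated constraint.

press can only start once drill is done — holds.
press and weld both need the brake — holds.
bore can only start once turn is done — holds.

Valid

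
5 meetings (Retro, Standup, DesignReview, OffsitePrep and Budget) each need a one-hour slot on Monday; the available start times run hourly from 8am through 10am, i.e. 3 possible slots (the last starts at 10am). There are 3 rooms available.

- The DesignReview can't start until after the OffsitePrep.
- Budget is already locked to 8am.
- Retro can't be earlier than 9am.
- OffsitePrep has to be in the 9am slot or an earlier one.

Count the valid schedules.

18

Splitting on Retro: it can be 9am (9), 10am (9). Listing each branch's schedules as (Standup, DesignReview, OffsitePrep, Budget):
Retro=9am: (8am,9am,8am,8am) (8am,10am,8am,8am) (8am,10am,9am,8am) (9am,9am,8am,8am) (9am,10am,8am,8am) (9am,10am,9am,8am) (10am,9am,8am,8am) (10am,10am,8am,8am) (10am,10am,9am,8am) — 9.
Retro=10am: (8am,9am,8am,8am) (8am,10am,8am,8am) (8am,10am,9am,8am) (9am,9am,8am,8am) (9am,10am,8am,8am) (9am,10am,9am,8am) (10am,9am,8am,8am) (10am,10am,8am,8am) (10am,10am,9am,8am) — 9.
Summing: 9 + 9 = 18.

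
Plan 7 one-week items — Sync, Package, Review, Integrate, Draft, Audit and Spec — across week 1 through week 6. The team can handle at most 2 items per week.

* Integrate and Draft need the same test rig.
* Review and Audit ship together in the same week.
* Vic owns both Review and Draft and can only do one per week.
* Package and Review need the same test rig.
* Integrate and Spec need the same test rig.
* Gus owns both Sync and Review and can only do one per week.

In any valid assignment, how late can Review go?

Review at week 6 is achievable: Integrate=week 2, Draft=week 3, Sync=week 1, Audit=week 6, Review=week 6, Package=week 1, Spec=week 3.

week 6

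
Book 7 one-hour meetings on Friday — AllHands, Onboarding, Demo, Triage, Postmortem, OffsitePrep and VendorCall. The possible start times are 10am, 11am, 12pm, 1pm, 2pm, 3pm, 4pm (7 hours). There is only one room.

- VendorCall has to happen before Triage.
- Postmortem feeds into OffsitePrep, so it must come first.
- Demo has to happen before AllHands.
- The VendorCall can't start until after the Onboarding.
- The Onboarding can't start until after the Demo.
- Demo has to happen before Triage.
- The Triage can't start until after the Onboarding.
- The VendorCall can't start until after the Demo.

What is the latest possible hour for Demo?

12pm

Downstream work caps Demo at 1pm.
Demo at 12pm is achievable: Triage in 3pm, VendorCall in 2pm, AllHands in 4pm, Demo in 12pm, Onboarding in 1pm, Postmortem in 10am, OffsitePrep in 11am.
Nothing later works — the capacity limit rule out every hour after 12pm.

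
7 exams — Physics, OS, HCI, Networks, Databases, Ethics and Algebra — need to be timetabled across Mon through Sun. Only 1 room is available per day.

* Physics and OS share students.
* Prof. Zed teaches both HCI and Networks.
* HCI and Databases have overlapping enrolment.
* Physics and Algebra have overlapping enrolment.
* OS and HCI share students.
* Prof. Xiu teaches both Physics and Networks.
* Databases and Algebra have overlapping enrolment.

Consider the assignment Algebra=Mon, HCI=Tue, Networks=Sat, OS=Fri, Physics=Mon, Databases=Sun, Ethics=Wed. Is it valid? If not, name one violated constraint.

Databases and Algebra have overlapping enrolment — holds.
OS and HCI share students — holds.
Prof. Zed teaches both HCI and Networks — holds.
Physics and OS share students — holds.
Only 1 room is available per day — violated.
Physics and Algebra have overlapping enrolment — violated.
HCI and Databases have overlapping enrolment — holds.
Prof. Xiu teaches both Physics and Networks — holds.

No. Physics and Algebra have overlapping enrolment is not satisfied.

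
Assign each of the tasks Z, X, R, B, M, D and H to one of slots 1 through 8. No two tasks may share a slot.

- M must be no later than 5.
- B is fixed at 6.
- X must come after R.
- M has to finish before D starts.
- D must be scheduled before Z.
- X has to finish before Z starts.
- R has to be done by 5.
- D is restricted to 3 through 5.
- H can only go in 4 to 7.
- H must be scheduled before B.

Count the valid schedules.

40

Splitting on Z: it can be 7 (10), 8 (30). Listing each branch's schedules as (X, R, B, M, D, H):
Z=7: (2,1,6,3,4,5) (2,1,6,3,5,4) (3,1,6,2,4,5) (3,1,6,2,5,4) (3,2,6,1,4,5) (3,2,6,1,5,4) (4,1,6,2,3,5) (4,2,6,1,3,5) (5,1,6,2,3,4) (5,2,6,1,3,4) — 10.
Z=8: (2,1,6,3,4,5) (2,1,6,3,5,4) (3,1,6,2,4,5) (3,1,6,2,5,4) (3,2,6,1,4,5) (3,2,6,1,5,4) (4,1,6,2,3,5) (4,2,6,1,3,5) (5,1,6,2,3,4) (5,2,6,1,3,4) (7,1,6,2,3,4) (7,1,6,2,3,5) (7,1,6,2,4,5) (7,1,6,2,5,4) (7,1,6,3,4,5) (7,1,6,3,5,4) (7,2,6,1,3,4) (7,2,6,1,3,5) (7,2,6,1,4,5) (7,2,6,1,5,4) (7,2,6,3,4,5) (7,2,6,3,5,4) (7,3,6,1,4,5) (7,3,6,1,5,4) (7,3,6,2,4,5) (7,3,6,2,5,4) (7,4,6,1,3,5) (7,4,6,2,3,5) (7,5,6,1,3,4) (7,5,6,2,3,4) — 30.
Summing: 10 + 30 = 40.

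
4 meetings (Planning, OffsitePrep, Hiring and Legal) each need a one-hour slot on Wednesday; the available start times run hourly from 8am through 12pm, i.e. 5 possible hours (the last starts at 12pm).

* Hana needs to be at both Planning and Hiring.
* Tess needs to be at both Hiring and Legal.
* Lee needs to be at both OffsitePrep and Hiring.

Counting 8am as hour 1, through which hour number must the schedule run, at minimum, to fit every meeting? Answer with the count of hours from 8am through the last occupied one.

Could 1 hour be enough, i.e. nothing placed later than 8am? No: Hiring can't share with OffsitePrep (8am) → nothing is left.
So 1 hour is not enough.
2 works (last occupied hour: 9am): for example Planning -> 8am; Hiring -> 9am; Legal -> 8am; OffsitePrep -> 8am.

2 hours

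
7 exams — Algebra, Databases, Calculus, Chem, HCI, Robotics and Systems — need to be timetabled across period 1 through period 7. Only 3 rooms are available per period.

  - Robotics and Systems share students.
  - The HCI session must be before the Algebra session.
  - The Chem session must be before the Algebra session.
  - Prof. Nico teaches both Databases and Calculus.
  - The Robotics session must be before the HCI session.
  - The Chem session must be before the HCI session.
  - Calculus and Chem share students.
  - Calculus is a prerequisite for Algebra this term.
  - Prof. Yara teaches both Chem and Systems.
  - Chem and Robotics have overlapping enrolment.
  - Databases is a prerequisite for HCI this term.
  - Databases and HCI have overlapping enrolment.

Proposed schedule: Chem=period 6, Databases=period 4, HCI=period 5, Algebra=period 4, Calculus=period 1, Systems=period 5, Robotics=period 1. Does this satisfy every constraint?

No — it violates: The Chem session must be before the Algebra session

The Robotics session must be before the HCI session — holds.
Only 3 rooms are available per period — holds.
The Chem session must be before the HCI session — violated.
Calculus is a prerequisite for Algebra this term — holds.
Chem and Robotics have overlapping enrolment — holds.
Databases is a prerequisite for HCI this term — holds.
Robotics and Systems share students — holds.
Prof. Yara teaches both Chem and Systems — holds.
Calculus and Chem share students — holds.
The HCI session must be before the Algebra session — violated.
The Chem session must be before the Algebra session — violated.
Databases and HCI have overlapping enrolment — holds.
Prof. Nico teaches both Databases and Calculus — holds.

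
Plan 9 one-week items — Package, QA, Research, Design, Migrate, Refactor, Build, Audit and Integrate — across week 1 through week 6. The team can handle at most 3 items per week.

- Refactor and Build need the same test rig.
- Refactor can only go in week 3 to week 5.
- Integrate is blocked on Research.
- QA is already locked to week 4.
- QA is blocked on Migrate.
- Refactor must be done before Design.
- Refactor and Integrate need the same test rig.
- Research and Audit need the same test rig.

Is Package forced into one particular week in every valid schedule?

Package can be week 1 (e.g. QA -> week 4, Migrate -> week 1, Audit -> week 2, Research -> week 1, Refactor -> week 3, Build -> week 2, Package -> week 1, Design -> week 4, Integrate -> week 2) or week 2 (e.g. Package -> week 2; Migrate -> week 1; Refactor -> week 3; Build -> week 1; Design -> week 4; Audit -> week 2; QA -> week 4; Research -> week 1; Integrate -> week 2).

No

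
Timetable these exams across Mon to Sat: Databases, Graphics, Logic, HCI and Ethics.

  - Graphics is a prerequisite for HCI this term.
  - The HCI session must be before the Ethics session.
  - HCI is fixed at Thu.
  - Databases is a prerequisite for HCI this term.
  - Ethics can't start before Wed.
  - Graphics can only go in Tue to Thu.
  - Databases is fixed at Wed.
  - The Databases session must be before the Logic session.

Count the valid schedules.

Splitting on Graphics: it can be Tue (6), Wed (6). Listing each branch's schedules as (Databases, Logic, HCI, Ethics):
Graphics=Tue: (Wed,Thu,Thu,Fri) (Wed,Thu,Thu,Sat) (Wed,Fri,Thu,Fri) (Wed,Fri,Thu,Sat) (Wed,Sat,Thu,Fri) (Wed,Sat,Thu,Sat) — 6.
Graphics=Wed: (Wed,Thu,Thu,Fri) (Wed,Thu,Thu,Sat) (Wed,Fri,Thu,Fri) (Wed,Fri,Thu,Sat) (Wed,Sat,Thu,Fri) (Wed,Sat,Thu,Sat) — 6.
Summing: 6 + 6 = 12.

12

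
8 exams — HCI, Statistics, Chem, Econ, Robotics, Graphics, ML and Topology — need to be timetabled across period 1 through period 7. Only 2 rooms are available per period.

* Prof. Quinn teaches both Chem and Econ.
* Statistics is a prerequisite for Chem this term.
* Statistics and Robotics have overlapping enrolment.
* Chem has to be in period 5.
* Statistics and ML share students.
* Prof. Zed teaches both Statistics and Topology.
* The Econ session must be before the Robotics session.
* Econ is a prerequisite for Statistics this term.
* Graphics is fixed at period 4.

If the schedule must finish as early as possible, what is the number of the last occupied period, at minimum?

The precedence chain requires at least 3 distinct periods.
With at most 2 per period and 8 exams, at least 4 periods are needed.
Chem can't be placed before period 5, so the schedule must run through at least period 5.
5 works (last occupied period: period 5): for example Robotics -> period 3, Statistics -> period 2, Chem -> period 5, Graphics -> period 4, ML -> period 3, Econ -> period 1, Topology -> period 4, HCI -> period 1.

5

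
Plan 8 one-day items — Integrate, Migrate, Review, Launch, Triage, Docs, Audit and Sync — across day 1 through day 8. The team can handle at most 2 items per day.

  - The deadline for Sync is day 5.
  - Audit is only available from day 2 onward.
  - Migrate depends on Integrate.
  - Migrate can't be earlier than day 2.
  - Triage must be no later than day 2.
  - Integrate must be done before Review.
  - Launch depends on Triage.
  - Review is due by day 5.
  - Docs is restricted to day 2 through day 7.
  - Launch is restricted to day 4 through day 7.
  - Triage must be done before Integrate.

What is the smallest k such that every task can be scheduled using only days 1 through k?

The precedence chain requires at least 3 distinct days.
With at most 2 per day and 8 tasks, at least 4 days are needed.
Launch can't be placed before day 4, so the schedule must run through at least day 4.
4 works (last occupied day: day 4): for example Audit=day 3; Migrate=day 3; Launch=day 4; Docs=day 2; Review=day 4; Triage=day 1; Sync=day 1; Integrate=day 2.

4 days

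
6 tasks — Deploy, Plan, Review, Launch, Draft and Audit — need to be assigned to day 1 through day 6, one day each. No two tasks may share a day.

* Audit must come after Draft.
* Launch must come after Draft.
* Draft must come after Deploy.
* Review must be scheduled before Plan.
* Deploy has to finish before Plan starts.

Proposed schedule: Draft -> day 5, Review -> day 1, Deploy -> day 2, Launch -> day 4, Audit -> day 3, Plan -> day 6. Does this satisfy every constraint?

No. Audit must come after Draft is not satisfied.

Deploy has to finish before Plan starts — holds.
No two tasks may share a day — holds.
Launch must come after Draft — violated.
Draft must come after Deploy — holds.
Review must be scheduled before Plan — holds.
Audit must come after Draft — violated.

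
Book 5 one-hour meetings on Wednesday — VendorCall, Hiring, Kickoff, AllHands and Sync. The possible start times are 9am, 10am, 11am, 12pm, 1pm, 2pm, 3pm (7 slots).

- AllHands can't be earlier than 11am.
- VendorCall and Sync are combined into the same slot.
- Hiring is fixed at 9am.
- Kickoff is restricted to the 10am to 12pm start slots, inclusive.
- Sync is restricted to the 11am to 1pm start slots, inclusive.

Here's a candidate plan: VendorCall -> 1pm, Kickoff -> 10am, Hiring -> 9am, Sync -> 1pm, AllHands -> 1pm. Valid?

Yes, all constraints hold

AllHands can't be earlier than 11am — holds.
Sync is restricted to the 11am to 1pm start slots, inclusive — holds.
VendorCall and Sync are combined into the same slot — holds.
Hiring is fixed at 9am — holds.
Kickoff is restricted to the 10am to 12pm start slots, inclusive — holds.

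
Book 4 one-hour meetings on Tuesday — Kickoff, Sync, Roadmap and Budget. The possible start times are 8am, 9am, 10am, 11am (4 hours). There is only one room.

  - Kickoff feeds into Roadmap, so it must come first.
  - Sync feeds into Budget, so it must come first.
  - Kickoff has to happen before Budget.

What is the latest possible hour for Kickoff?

Downstream work caps Kickoff at 10am.
Kickoff at 9am is achievable: Sync=8am, Kickoff=9am, Budget=10am, Roadmap=11am.
Nothing later works — the capacity limit rule out every hour after 9am.

9am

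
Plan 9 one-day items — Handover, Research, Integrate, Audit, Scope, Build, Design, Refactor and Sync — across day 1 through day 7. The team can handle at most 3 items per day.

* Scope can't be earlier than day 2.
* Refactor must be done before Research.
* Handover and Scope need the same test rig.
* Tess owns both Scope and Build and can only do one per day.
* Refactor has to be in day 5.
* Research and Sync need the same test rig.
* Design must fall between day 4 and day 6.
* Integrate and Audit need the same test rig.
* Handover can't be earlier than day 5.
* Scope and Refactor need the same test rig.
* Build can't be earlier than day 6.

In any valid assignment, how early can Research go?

day 6

Precedence pushes Research to at least day 6.
Research at day 6 is achievable: Handover in day 5; Build in day 6; Research in day 6; Scope in day 2; Audit in day 2; Refactor in day 5; Design in day 4; Integrate in day 1; Sync in day 1.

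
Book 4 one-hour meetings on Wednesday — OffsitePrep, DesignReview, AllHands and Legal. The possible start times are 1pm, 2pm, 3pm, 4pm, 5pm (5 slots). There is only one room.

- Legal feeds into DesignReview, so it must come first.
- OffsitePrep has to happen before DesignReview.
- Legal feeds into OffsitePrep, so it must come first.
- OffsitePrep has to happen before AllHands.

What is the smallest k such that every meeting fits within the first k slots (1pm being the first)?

4

The precedence chain requires at least 3 distinct slots.
With at most 1 per slot and 4 meetings, at least 4 slots are needed.
4 works (last occupied slot: 4pm): for example OffsitePrep=2pm, DesignReview=3pm, AllHands=4pm, Legal=1pm.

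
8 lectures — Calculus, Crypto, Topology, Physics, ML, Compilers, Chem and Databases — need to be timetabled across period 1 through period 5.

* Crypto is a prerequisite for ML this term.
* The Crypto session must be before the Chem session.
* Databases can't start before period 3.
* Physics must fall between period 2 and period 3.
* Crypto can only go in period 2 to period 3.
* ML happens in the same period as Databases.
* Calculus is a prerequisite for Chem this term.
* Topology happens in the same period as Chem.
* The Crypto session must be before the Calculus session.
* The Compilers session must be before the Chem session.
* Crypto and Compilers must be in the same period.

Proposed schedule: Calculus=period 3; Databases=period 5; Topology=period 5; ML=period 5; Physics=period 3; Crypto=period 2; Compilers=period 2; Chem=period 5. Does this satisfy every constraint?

Topology happens in the same period as Chem — holds.
Physics must fall between period 2 and period 3 — holds.
Calculus is a prerequisite for Chem this term — holds.
Databases can't start before period 3 — holds.
ML happens in the same period as Databases — holds.
Crypto is a prerequisite for ML this term — holds.
The Crypto session must be before the Calculus session — holds.
Crypto can only go in period 2 to period 3 — holds.
The Crypto session must be before the Chem session — holds.
The Compilers session must be before the Chem session — holds.
Crypto and Compilers must be in the same period — holds.

Yes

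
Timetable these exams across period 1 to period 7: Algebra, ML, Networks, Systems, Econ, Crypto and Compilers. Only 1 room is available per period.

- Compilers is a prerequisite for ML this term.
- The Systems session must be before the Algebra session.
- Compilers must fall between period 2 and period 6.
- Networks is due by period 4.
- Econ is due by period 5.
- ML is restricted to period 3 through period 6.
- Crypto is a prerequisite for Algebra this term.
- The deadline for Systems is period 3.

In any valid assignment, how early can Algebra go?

period 7

Precedence pushes Algebra to at least period 2.
Algebra at period 7 is achievable: Compilers -> period 2; Algebra -> period 7; ML -> period 3; Econ -> period 5; Systems -> period 1; Networks -> period 4; Crypto -> period 6.
Nothing earlier works — the capacity limit rule out every period before period 7.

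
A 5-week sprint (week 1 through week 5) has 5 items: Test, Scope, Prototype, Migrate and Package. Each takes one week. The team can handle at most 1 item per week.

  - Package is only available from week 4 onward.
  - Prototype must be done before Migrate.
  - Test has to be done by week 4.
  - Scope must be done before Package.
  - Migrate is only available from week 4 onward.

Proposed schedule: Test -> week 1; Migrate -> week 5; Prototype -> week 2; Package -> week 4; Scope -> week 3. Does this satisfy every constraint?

Valid

Test has to be done by week 4 — holds.
Migrate is only available from week 4 onward — holds.
Scope must be done before Package — holds.
The team can handle at most 1 item per week — holds.
Prototype must be done before Migrate — holds.
Package is only available from week 4 onward — holds.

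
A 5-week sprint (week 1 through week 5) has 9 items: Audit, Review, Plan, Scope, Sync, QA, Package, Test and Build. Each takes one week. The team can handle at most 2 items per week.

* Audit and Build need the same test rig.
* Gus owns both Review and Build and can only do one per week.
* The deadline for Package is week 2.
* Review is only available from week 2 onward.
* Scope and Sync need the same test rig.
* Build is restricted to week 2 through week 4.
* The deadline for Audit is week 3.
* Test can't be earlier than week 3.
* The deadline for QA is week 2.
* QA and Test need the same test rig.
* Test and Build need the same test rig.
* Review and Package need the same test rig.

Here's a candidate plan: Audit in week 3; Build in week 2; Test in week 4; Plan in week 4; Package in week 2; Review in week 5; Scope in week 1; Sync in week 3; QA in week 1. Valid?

Scope and Sync need the same test rig — holds.
Build is restricted to week 2 through week 4 — holds.
The deadline for QA is week 2 — holds.
Test and Build need the same test rig — holds.
Audit and Build need the same test rig — holds.
The team can handle at most 2 items per week — holds.
Gus owns both Review and Build and can only do one per week — holds.
The deadline for Audit is week 3 — holds.
Test can't be earlier than week 3 — holds.
The deadline for Package is week 2 — holds.
QA and Test need the same test rig — holds.
Review is only available from week 2 onward — holds.
Review and Package need the same test rig — holds.

Valid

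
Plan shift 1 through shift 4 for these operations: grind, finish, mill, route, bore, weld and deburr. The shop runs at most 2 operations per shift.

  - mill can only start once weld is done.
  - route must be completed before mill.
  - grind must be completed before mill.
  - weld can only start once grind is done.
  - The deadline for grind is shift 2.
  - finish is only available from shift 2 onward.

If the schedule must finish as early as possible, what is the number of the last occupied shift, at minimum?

4

The precedence chain requires at least 3 distinct shifts.
With at most 2 per shift and 7 operations, at least 4 shifts are needed.
4 works (last occupied shift: shift 4): for example finish in shift 2; deburr in shift 4; weld in shift 2; route in shift 1; mill in shift 3; bore in shift 3; grind in shift 1.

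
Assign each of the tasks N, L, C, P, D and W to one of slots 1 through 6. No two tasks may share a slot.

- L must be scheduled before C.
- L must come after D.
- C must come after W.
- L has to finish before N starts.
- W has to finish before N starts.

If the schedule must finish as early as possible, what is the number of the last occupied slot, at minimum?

6

The precedence chain requires at least 3 distinct slots.
With at most 1 per slot and 6 tasks, at least 6 slots are needed.
6 works (last occupied slot: 6): for example L -> 2; N -> 4; W -> 3; P -> 6; C -> 5; D -> 1.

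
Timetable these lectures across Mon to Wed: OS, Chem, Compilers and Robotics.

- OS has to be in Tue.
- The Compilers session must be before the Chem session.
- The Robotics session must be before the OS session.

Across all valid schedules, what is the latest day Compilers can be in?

Downstream work caps Compilers at Tue.
Compilers at Tue is achievable: Compilers in Tue; Chem in Wed; OS in Tue; Robotics in Mon.

Tue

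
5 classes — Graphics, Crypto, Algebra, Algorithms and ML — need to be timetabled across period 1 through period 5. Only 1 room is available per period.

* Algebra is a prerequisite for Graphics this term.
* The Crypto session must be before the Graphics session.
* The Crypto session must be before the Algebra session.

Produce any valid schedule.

ML -> period 5, Graphics -> period 3, Algebra -> period 2, Algorithms -> period 4, Crypto -> period 1

Checking: Algebra(period 2) before Graphics(period 3); Crypto(period 1) before Graphics(period 3); Crypto(period 1) before Algebra(period 2); max 1 per period (cap 1).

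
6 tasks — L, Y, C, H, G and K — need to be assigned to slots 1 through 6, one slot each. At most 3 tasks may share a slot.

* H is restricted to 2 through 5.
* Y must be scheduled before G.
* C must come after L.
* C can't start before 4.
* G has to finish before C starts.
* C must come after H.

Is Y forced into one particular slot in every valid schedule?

Y can be 1 (e.g. C -> 4, K -> 1, L -> 1, G -> 2, Y -> 1, H -> 2) or 2 (e.g. H=2, C=4, G=3, Y=2, K=1, L=1).

No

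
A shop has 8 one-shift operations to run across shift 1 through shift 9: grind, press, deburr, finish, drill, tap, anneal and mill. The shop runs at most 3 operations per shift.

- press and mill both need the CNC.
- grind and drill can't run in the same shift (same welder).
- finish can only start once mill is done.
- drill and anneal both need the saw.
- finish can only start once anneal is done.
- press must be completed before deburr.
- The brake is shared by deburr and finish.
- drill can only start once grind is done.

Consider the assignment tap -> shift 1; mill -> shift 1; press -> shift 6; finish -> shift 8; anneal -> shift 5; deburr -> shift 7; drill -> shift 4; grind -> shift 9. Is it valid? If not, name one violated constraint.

Invalid. drill can only start once grind is done.

finish can only start once anneal is done — holds.
finish can only start once mill is done — holds.
The brake is shared by deburr and finish — holds.
press and mill both need the CNC — holds.
drill and anneal both need the saw — holds.
The shop runs at most 3 operations per shift — holds.
grind and drill can't run in the same shift (same welder) — holds.
drill can only start once grind is done — violated.
press must be completed before deburr — holds.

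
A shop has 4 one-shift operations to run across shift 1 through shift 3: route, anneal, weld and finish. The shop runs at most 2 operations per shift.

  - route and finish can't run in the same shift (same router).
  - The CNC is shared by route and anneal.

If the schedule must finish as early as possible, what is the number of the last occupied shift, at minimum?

With at most 2 per shift and 4 operations, at least 2 shifts are needed.
2 works (last occupied shift: shift 2): for example anneal -> shift 2, finish -> shift 2, route -> shift 1, weld -> shift 1.

2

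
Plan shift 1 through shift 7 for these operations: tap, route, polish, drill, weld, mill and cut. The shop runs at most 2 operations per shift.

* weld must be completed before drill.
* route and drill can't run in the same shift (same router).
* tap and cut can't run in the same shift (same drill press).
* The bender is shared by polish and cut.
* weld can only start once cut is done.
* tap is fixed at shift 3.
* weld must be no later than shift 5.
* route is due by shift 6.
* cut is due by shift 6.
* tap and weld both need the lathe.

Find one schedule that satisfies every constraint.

mill -> shift 4; polish -> shift 2; weld -> shift 2; drill -> shift 3; route -> shift 1; tap -> shift 3; cut -> shift 1

Checking: cut(shift 1) before weld(shift 2); weld(shift 2) before drill(shift 3); tap(shift 3) != cut(shift 1); tap(shift 3) != weld(shift 2); route(shift 1) != drill(shift 3); polish(shift 2) != cut(shift 1); tap=shift 3 in [shift 3,shift 3]; weld=shift 2 in [shift 1,shift 5]; route=shift 1 in [shift 1,shift 6]; cut=shift 1 in [shift 1,shift 6]; max 2 per shift (cap 2).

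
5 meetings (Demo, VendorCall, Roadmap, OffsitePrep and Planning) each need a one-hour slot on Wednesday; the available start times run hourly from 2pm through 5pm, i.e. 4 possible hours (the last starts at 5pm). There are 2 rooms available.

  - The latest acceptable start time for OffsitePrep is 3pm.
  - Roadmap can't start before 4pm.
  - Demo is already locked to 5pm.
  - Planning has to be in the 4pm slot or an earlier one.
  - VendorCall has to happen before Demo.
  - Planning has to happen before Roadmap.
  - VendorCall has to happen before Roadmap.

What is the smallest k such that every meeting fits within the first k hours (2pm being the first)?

4

The precedence chain requires at least 2 distinct hours.
With at most 2 per hour and 5 meetings, at least 3 hours are needed.
Demo can't be placed before 5pm — that is hour 4 counting from 2pm — so the schedule must run through at least 4 hours.
4 works (last occupied hour: 5pm): for example Planning -> 2pm; Roadmap -> 4pm; OffsitePrep -> 2pm; Demo -> 5pm; VendorCall -> 3pm.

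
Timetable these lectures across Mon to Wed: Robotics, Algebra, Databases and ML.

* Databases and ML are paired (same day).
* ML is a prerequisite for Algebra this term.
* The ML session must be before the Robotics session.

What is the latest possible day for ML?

Tue

Downstream work caps ML at Tue.
ML at Tue is achievable: Robotics=Wed; ML=Tue; Databases=Tue; Algebra=Wed.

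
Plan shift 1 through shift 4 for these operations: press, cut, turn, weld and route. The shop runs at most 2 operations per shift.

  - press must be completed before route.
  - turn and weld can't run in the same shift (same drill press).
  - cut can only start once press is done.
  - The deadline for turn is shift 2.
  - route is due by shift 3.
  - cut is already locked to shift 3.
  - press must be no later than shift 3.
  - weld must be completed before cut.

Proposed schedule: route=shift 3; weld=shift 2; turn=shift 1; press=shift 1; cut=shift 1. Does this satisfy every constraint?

cut is already locked to shift 3 — violated.
press must be completed before route — holds.
press must be no later than shift 3 — holds.
turn and weld can't run in the same shift (same drill press) — holds.
The shop runs at most 2 operations per shift — violated.
cut can only start once press is done — violated.
weld must be completed before cut — violated.
The deadline for turn is shift 2 — holds.
route is due by shift 3 — holds.

Invalid. cut is already locked to shift 3.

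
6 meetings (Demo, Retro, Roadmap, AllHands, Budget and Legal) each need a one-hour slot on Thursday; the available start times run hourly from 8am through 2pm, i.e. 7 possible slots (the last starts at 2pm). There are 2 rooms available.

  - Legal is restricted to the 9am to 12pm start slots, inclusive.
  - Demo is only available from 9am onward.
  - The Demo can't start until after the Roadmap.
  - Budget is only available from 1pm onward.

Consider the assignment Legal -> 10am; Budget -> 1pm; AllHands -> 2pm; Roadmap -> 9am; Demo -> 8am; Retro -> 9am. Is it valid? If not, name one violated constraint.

No. Demo is only available from 9am onward is not satisfied.

There are 2 rooms available — holds.
The Demo can't start until after the Roadmap — violated.
Demo is only available from 9am onward — violated.
Legal is restricted to the 9am to 12pm start slots, inclusive — holds.
Budget is only available from 1pm onward — holds.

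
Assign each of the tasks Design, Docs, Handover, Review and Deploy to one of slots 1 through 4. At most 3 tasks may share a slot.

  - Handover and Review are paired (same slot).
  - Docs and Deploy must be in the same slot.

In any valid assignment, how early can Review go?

Review at 1 is achievable: Deploy=2, Review=1, Docs=2, Design=1, Handover=1.

1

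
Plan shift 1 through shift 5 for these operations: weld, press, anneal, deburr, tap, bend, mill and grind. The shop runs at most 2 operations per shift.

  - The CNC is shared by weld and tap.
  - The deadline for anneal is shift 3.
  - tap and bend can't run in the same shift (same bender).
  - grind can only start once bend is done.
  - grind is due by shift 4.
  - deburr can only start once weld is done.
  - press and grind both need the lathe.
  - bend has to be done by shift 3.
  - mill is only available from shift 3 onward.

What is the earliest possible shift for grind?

Precedence pushes grind to at least shift 2; grind's own window allows nothing later than shift 4.
grind at shift 2 is achievable: mill -> shift 3; tap -> shift 4; press -> shift 4; deburr -> shift 3; anneal -> shift 1; weld -> shift 2; grind -> shift 2; bend -> shift 1.

shift 2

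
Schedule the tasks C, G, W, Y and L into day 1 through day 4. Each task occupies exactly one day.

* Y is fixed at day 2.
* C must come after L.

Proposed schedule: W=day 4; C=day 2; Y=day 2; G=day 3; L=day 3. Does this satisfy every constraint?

Invalid. C must come after L.

C must come after L — violated.
Y is fixed at day 2 — holds.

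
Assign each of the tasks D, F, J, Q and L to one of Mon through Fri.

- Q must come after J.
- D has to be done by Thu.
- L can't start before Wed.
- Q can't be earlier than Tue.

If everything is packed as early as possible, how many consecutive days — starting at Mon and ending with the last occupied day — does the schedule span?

3 days

The precedence chain requires at least 2 distinct days.
L can't be placed before Wed — that is day 3 counting from Mon — so the schedule must run through at least 3 days.
3 works (last occupied day: Wed): for example Q=Tue, J=Mon, L=Wed, F=Mon, D=Mon.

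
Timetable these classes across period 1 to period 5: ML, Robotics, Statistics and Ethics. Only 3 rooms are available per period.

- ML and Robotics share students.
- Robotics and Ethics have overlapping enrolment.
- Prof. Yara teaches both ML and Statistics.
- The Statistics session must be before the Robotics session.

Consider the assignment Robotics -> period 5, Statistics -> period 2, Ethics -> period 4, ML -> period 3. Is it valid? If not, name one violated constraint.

Yes

Robotics and Ethics have overlapping enrolment — holds.
The Statistics session must be before the Robotics session — holds.
Only 3 rooms are available per period — holds.
Prof. Yara teaches both ML and Statistics — holds.
ML and Robotics share students — holds.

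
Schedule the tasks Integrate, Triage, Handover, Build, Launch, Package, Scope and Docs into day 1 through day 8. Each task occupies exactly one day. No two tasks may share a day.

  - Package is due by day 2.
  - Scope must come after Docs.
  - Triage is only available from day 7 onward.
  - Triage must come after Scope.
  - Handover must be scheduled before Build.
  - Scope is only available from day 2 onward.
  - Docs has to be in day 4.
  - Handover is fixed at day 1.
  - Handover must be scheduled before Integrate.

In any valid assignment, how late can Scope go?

Scope is available from day 2; precedence pushes Scope to at least day 5; downstream work caps Scope at day 7.
Scope at day 7 is achievable: Integrate -> day 3; Handover -> day 1; Build -> day 5; Package -> day 2; Triage -> day 8; Docs -> day 4; Launch -> day 6; Scope -> day 7.

day 7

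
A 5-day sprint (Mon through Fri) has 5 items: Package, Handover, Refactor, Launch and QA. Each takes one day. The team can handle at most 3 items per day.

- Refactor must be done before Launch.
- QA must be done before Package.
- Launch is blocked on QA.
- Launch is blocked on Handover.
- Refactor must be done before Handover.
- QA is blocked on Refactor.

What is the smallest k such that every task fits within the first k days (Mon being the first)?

The precedence chain requires at least 3 distinct days.
With at most 3 per day and 5 tasks, at least 2 days are needed.
3 works (last occupied day: Wed): for example Package=Wed, Refactor=Mon, Launch=Wed, QA=Tue, Handover=Tue.

3 days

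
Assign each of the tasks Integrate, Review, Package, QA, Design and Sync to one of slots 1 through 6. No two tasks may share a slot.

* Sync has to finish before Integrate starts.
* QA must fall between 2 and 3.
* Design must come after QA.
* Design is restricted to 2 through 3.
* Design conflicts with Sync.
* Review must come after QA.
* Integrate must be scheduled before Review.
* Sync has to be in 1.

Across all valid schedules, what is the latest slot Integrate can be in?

Precedence pushes Integrate to at least 2; downstream work caps Integrate at 5.
Integrate at 5 is achievable: Integrate -> 5, Design -> 3, Package -> 4, Review -> 6, Sync -> 1, QA -> 2.

5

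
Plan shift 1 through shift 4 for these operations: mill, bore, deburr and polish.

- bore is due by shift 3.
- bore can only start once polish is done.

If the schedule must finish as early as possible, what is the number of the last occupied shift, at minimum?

shift 2

The precedence chain requires at least 2 distinct shifts.
2 works (last occupied shift: shift 2): for example deburr in shift 1; mill in shift 1; bore in shift 2; polish in shift 1.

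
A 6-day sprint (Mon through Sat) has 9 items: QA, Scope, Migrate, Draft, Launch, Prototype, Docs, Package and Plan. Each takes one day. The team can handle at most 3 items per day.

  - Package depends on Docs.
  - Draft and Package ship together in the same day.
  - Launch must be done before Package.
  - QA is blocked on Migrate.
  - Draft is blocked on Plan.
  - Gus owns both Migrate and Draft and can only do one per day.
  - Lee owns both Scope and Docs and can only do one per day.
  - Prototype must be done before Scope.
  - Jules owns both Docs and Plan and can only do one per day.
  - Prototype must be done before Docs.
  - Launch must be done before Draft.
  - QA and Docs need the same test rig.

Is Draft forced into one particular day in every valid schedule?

No

Draft can be Wed (e.g. Scope in Thu, Migrate in Tue, Launch in Mon, Draft in Wed, Prototype in Mon, Docs in Tue, QA in Wed, Plan in Mon, Package in Wed) or Thu (e.g. Launch in Mon, Migrate in Mon, Plan in Wed, Scope in Wed, QA in Wed, Package in Thu, Docs in Tue, Draft in Thu, Prototype in Mon).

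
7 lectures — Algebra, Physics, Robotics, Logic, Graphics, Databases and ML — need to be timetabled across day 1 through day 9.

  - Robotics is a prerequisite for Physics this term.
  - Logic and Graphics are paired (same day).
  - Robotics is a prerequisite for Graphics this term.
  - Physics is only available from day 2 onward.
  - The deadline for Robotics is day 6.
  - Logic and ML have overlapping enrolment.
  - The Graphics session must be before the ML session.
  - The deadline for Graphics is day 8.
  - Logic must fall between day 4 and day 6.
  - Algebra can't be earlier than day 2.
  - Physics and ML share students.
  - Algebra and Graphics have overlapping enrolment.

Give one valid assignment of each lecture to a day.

Algebra -> day 2; Databases -> day 1; ML -> day 5; Robotics -> day 1; Physics -> day 2; Logic -> day 4; Graphics -> day 4

Checking: Robotics(day 1) before Physics(day 2); Robotics(day 1) before Graphics(day 4); Graphics(day 4) before ML(day 5); Algebra(day 2) != Graphics(day 4); Physics(day 2) != ML(day 5); Logic(day 4) != ML(day 5); Logic = Graphics = day 4; Logic=day 4 in [day 4,day 6]; Physics=day 2 in [day 2,day 9]; Robotics=day 1 in [day 1,day 6]; Graphics=day 4 in [day 1,day 8]; Algebra=day 2 in [day 2,day 9].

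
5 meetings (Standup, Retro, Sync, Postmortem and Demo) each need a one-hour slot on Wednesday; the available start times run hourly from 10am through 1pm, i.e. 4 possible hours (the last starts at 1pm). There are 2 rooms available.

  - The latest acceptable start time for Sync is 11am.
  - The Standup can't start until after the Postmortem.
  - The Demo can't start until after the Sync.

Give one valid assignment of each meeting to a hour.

Demo in 11am; Retro in 12pm; Standup in 11am; Postmortem in 10am; Sync in 10am

Checking: Postmortem(10am) before Standup(11am); Sync(10am) before Demo(11am); Sync=10am in [10am,11am]; max 2 per hour (cap 2).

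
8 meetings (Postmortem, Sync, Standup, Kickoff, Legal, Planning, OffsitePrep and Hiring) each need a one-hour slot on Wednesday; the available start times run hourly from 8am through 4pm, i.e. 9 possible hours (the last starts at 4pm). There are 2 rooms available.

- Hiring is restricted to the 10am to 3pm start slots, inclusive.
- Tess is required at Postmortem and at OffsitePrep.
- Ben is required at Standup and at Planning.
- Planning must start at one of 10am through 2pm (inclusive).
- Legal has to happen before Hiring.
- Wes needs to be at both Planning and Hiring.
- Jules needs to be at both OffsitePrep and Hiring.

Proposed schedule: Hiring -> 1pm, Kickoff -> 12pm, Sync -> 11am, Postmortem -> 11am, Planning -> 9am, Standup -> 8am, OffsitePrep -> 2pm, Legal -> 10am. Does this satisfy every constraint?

No — it violates: Planning must start at one of 10am through 2pm (inclusive)

There are 2 rooms available — holds.
Jules needs to be at both OffsitePrep and Hiring — holds.
Hiring is restricted to the 10am to 3pm start slots, inclusive — holds.
Wes needs to be at both Planning and Hiring — holds.
Ben is required at Standup and at Planning — holds.
Planning must start at one of 10am through 2pm (inclusive) — violated.
Legal has to happen before Hiring — holds.
Tess is required at Postmortem and at OffsitePrep — holds.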